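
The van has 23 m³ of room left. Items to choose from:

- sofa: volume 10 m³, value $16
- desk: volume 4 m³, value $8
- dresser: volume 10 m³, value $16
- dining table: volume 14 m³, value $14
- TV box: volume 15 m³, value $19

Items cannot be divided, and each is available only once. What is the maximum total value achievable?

$32

This is a 0/1 knapsack; check combinations near the capacity.
- sofa+dresser: volume 10+10=20, value 16+16=32
- desk+TV box: volume 4+15=19, value 8+19=27
- sofa+desk: volume 10+4=14, value 16+8=24
- desk+dresser: volume 4+10=14, value 8+16=24
- desk+dining table: volume 4+14=18, value 8+14=22
Best: $32.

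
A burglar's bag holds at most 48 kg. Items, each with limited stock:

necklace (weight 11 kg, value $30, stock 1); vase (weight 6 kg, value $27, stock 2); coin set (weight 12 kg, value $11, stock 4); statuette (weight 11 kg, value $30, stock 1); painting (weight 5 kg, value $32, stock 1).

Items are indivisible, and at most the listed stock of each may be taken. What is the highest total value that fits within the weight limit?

$146

Top feasible selections:
- 1×necklace + 2×vase + 1×statuette + 1×painting: weight 39, value 146
- 1×necklace + 1×vase + 1×coin set + 1×statuette + 1×painting: weight 45, value 130
- 2×vase + 1×coin set + 1×statuette + 1×painting: weight 40, value 127
Best: $146.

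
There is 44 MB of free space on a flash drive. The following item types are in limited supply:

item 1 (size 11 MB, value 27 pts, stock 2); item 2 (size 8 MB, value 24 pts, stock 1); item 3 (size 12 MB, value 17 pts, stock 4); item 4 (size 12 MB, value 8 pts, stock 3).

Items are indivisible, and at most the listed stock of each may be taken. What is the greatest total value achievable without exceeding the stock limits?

95 pts

Best selections within size 44 and stock limits:
- 2×item 1 + 1×item 2 + 1×item 3: size 42, value 95
- 2×item 1 + 1×item 2 + 1×item 4: size 42, value 86
- 1×item 1 + 1×item 2 + 2×item 3: size 43, value 85
Best: 95 pts.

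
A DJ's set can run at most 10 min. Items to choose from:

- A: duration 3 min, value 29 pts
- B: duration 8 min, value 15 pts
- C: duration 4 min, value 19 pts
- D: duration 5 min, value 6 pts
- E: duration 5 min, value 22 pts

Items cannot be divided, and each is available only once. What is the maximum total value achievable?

51 pts

Check high-value combinations within 10 min:
- A+E: duration 3+5=8, value 29+22=51
- A+C: duration 3+4=7, value 29+19=48
- C+E: duration 4+5=9, value 19+22=41
- A+D: duration 3+5=8, value 29+6=35
- A: duration 3, value 29
Best: 51 pts.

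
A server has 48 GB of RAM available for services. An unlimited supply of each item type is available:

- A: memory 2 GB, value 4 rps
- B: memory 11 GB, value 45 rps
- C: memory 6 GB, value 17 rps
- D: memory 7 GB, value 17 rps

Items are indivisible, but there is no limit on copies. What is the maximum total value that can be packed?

Best value-per-unit is B at 45/11; filling with it alone gives 4×45 = 180.
Optimal mix: 2×A + 4×B → memory 48, value 188.

188 rps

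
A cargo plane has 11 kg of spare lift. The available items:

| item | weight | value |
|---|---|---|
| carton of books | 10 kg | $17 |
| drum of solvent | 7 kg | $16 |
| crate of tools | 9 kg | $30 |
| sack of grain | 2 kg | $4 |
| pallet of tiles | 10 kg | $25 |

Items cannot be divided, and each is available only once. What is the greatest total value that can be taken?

Check high-value combinations within 11 kg:
- crate of tools+sack of grain: weight 9+2=11, value 30+4=34
- crate of tools: weight 9, value 30
- pallet of tiles: weight 10, value 25
Best: $34.

$34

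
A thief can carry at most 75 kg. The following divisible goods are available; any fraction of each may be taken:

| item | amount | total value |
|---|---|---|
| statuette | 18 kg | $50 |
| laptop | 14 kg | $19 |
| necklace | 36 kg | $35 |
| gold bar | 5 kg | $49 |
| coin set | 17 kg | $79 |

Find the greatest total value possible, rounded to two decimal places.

217.42

Take in order of value per unit:
- gold bar (49/5 per unit): all 5 → value 49, running total 49.00
- coin set (79/17 per unit): all 17 → value 79, running total 128.00
- statuette (50/18 per unit): all 18 → value 50, running total 178.00
- laptop (19/14 per unit): all 14 → value 19, running total 197.00
- necklace (35/36 per unit): 21 of 36 → value 21×35/36 = 20.4167, running total 217.42
Total 217.42.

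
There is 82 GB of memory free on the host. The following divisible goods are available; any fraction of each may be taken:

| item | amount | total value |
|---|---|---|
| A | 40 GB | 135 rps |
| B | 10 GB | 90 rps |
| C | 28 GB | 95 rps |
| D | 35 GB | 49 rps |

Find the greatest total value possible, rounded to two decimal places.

Take in order of value per unit:
- B (90/10 per unit): all 10 → value 90, running total 90.00
- C (95/28 per unit): all 28 → value 95, running total 185.00
- A (135/40 per unit): all 40 → value 135, running total 320.00
- D (49/35 per unit): 4 of 35 → value 4×49/35 = 5.6000, running total 325.60
Total 325.60.

325.60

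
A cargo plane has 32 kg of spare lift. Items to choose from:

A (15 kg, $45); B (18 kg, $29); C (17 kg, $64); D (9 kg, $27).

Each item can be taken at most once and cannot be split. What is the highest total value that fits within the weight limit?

Check high-value combinations within 32 kg:
- A+C: weight 15+17=32, value 45+64=109
- C+D: weight 17+9=26, value 64+27=91
- A+D: weight 15+9=24, value 45+27=72
- C: weight 17, value 64
Best: $109.

$109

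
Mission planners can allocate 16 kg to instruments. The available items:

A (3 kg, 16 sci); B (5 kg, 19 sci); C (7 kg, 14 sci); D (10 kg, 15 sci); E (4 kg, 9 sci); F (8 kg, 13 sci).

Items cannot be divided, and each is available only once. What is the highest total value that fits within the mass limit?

Check high-value combinations within 16 kg:
- A+B+C: mass 3+5+7=15, value 16+19+14=49
- A+B+F: mass 3+5+8=16, value 16+19+13=48
- A+B+E: mass 3+5+4=12, value 16+19+9=44
- B+C+E: mass 5+7+4=16, value 19+14+9=42
- A+C+E: mass 3+7+4=14, value 16+14+9=39
Best: 49 sci.

49 sci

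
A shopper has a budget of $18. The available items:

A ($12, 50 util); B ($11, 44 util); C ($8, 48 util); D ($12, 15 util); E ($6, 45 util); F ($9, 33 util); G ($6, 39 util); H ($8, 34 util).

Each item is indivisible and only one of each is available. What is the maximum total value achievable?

Check high-value combinations within $18:
- A+E: cost 12+6=18, value 50+45=95
- C+E: cost 8+6=14, value 48+45=93
- B+E: cost 11+6=17, value 44+45=89
- A+G: cost 12+6=18, value 50+39=89
Best: 95 util.

95 util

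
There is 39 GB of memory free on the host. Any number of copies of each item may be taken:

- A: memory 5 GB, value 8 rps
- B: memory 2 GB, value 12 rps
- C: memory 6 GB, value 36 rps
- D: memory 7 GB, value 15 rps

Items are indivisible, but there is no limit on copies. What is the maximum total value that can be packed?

228 rps

Best value-per-unit is B at 12/2, and filling with it alone uses memory 19×2=38. No mix of the others beats 19×12 = 228.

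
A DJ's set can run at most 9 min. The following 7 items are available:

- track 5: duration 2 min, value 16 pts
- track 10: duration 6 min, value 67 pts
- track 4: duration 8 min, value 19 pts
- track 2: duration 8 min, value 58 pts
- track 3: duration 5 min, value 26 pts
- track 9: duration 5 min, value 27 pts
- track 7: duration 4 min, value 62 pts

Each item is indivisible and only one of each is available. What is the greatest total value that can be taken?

89 pts

This is a 0/1 knapsack; check combinations near the capacity.
- track 9+track 7: duration 5+4=9, value 27+62=89
- track 3+track 7: duration 5+4=9, value 26+62=88
- track 5+track 10: duration 2+6=8, value 16+67=83
- track 5+track 7: duration 2+4=6, value 16+62=78
- track 10: duration 6, value 67
Best: 89 pts.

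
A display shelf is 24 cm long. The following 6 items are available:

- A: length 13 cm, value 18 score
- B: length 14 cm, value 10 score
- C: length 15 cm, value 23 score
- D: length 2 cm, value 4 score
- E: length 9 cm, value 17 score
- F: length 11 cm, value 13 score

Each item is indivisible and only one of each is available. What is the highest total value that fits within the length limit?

40 score

This is a 0/1 knapsack; check combinations near the capacity.
- C+E: length 15+9=24, value 23+17=40
- A+D+E: length 13+2+9=24, value 18+4+17=39
- A+E: length 13+9=22, value 18+17=35
- D+E+F: length 2+9+11=22, value 4+17+13=34
- A+F: length 13+11=24, value 18+13=31
Best: 40 score.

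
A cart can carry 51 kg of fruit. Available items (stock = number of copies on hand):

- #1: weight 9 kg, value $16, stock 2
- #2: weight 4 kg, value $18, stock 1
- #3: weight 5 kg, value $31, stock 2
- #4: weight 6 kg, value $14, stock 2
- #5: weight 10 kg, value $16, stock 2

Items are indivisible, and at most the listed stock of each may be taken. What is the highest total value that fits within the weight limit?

$142

Best selections within weight 51 and stock limits:
- 2×#1 + 1×#2 + 2×#3 + 1×#4 + 1×#5: weight 48, value 142
- 1×#1 + 1×#2 + 2×#3 + 1×#4 + 2×#5: weight 49, value 142
- 2×#1 + 1×#2 + 2×#3 + 2×#4: weight 44, value 140
Best: $142.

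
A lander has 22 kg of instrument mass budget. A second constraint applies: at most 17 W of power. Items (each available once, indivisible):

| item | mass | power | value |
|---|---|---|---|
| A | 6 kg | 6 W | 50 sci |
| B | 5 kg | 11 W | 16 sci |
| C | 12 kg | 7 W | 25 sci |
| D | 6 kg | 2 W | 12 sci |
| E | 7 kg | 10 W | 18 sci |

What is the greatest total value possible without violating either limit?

Feasible sets respecting both limits:
- A+C: mass 18, power 13, value 75
- A+E: mass 13, power 16, value 68
- A+B: mass 11, power 17, value 66
- A+D: mass 12, power 8, value 62
Best: 75 sci.

75 sci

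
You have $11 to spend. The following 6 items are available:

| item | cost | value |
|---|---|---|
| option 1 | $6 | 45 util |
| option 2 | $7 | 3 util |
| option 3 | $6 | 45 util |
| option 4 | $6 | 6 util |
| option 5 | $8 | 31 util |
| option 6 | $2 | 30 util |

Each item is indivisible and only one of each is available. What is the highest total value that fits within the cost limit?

Check high-value combinations within $11:
- option 1+option 6: cost 6+2=8, value 45+30=75
- option 3+option 6: cost 6+2=8, value 45+30=75
- option 5+option 6: cost 8+2=10, value 31+30=61
Best: 75 util.

75 util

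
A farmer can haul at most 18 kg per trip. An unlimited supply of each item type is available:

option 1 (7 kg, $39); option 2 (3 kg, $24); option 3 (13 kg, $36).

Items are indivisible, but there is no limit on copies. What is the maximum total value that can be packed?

Best value-per-unit is option 2 at 24/3, and filling with it alone uses weight 6×3=18. No mix of the others beats 6×24 = 144.

$144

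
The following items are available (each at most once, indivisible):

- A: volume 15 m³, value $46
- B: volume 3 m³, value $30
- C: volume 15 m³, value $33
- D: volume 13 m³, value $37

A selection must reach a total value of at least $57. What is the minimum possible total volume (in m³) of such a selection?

16

Subsets with value ≥ 57, sorted by total volume:
- B+D: volume 16, value 67
- A+B: volume 18, value 76
- B+C: volume 18, value 63
- A+D: volume 28, value 83
Minimum volume: 16 m³.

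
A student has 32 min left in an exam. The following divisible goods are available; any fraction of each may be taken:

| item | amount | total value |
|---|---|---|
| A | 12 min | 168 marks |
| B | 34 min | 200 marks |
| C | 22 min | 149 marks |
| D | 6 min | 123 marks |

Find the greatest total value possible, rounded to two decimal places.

385.82

Take in order of value per unit:
- D (123/6 per unit): all 6 → value 123, running total 123.00
- A (168/12 per unit): all 12 → value 168, running total 291.00
- C (149/22 per unit): 14 of 22 → value 14×149/22 = 94.8182, running total 385.82
Total 385.82.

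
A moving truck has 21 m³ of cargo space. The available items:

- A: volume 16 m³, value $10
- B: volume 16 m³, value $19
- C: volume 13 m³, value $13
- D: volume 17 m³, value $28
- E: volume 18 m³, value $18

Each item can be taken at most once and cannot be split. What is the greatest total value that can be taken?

Check high-value combinations within 21 m³:
- D: volume 17, value 28
- B: volume 16, value 19
- E: volume 18, value 18
- C: volume 13, value 13
Best: $28.

$28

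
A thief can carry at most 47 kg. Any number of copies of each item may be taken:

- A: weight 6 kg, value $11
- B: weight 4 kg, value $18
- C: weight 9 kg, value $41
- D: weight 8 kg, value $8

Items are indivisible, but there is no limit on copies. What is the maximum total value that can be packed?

Best value-per-unit is C at 41/9; filling with it alone gives 5×41 = 205.
Optimal mix: 5×B + 3×C → weight 47, value 213.

$213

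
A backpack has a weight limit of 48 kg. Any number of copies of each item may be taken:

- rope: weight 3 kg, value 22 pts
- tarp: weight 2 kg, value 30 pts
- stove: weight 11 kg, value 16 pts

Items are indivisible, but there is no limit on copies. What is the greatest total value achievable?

Best value-per-unit is tarp at 30/2, and filling with it alone uses weight 24×2=48. No mix of the others beats 24×30 = 720.

720 pts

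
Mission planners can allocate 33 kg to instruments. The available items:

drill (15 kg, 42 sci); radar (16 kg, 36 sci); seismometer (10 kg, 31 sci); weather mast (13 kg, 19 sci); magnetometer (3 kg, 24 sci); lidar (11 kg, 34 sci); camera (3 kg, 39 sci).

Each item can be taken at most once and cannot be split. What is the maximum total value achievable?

Check high-value combinations within 33 kg:
- drill+magnetometer+lidar+camera: mass 15+3+11+3=32, value 42+24+34+39=139
- drill+seismometer+magnetometer+camera: mass 15+10+3+3=31, value 42+31+24+39=136
- radar+magnetometer+lidar+camera: mass 16+3+11+3=33, value 36+24+34+39=133
Best: 139 sci.

139 sci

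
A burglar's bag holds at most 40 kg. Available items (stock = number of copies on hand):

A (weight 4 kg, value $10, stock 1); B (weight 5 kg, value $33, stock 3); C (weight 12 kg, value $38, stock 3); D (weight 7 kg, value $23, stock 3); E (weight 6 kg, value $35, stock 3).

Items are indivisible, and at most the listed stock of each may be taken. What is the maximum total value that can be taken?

$227

Best selections within weight 40 and stock limits:
- 3×B + 1×D + 3×E: weight 40, value 227
- 1×A + 3×B + 3×E: weight 37, value 214
- 2×B + 1×C + 3×E: weight 40, value 209
- 3×B + 1×C + 2×E: weight 39, value 207
Best: $227.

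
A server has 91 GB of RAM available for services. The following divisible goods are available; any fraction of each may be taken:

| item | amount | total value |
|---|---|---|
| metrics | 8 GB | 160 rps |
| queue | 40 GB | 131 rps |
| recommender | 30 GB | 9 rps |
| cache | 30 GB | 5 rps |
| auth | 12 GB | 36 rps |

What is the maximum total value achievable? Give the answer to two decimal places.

336.17

Take in order of value per unit:
- metrics (160/8 per unit): all 8 → value 160, running total 160.00
- queue (131/40 per unit): all 40 → value 131, running total 291.00
- auth (36/12 per unit): all 12 → value 36, running total 327.00
- recommender (9/30 per unit): all 30 → value 9, running total 336.00
- cache (5/30 per unit): 1 of 30 → value 1×5/30 = 0.1667, running total 336.17
Total 336.17.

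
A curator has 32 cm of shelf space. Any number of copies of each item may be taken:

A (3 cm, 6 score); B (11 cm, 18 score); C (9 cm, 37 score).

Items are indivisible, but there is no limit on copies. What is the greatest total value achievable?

117 score

Best value-per-unit is C at 37/9; filling with it alone gives 3×37 = 111.
Optimal mix: 1×A + 3×C → length 30, value 117.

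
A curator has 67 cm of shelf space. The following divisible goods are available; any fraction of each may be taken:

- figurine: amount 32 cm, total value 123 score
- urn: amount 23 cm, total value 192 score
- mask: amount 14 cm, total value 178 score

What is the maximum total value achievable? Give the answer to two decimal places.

Take in order of value per unit:
- mask (178/14 per unit): all 14 → value 178, running total 178.00
- urn (192/23 per unit): all 23 → value 192, running total 370.00
- figurine (123/32 per unit): 30 of 32 → value 30×123/32 = 115.3125, running total 485.31
Total 485.31.

485.31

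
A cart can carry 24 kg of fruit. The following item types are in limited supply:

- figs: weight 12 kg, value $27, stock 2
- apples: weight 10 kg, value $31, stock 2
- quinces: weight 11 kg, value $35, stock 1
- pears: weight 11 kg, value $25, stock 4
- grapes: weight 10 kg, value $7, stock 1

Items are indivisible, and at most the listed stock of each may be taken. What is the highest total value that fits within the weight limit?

Best selections within weight 24 and stock limits:
- 1×apples + 1×quinces: weight 21, value 66
- 2×apples: weight 20, value 62
- 1×figs + 1×quinces: weight 23, value 62
- 1×quinces + 1×pears: weight 22, value 60
Best: $66.

$66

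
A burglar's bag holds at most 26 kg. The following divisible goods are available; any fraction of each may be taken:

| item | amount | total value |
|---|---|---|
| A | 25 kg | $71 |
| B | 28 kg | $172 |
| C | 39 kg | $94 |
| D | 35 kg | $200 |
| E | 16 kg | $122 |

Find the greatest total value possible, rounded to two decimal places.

183.43

Take in order of value per unit:
- E (122/16 per unit): all 16 → value 122, running total 122.00
- B (172/28 per unit): 10 of 28 → value 10×172/28 = 61.4286, running total 183.43
Total 183.43.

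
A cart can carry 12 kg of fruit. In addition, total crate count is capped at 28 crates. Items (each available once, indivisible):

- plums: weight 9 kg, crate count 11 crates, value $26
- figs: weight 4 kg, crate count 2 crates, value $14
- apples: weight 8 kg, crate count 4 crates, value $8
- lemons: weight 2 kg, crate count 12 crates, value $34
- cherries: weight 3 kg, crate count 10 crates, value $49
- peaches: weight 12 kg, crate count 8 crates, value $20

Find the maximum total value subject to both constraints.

$97

Feasible sets respecting both limits:
- figs+lemons+cherries: weight 9, crate count 24, value 97
- lemons+cherries: weight 5, crate count 22, value 83
- plums+cherries: weight 12, crate count 21, value 75
Best: $97.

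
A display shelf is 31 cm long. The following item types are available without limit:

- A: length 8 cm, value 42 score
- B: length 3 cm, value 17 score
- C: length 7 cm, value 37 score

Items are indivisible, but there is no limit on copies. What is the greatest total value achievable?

Best value-per-unit is B at 17/3; filling with it alone gives 10×17 = 170.
Optimal mix: 8×B + 1×C → length 31, value 173.

173 score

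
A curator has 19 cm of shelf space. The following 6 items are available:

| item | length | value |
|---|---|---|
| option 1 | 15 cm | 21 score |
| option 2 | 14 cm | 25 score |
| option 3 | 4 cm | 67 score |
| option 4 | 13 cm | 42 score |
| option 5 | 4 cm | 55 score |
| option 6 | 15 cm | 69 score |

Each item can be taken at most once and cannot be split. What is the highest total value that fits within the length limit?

Check high-value combinations within 19 cm:
- option 3+option 6: length 4+15=19, value 67+69=136
- option 5+option 6: length 4+15=19, value 55+69=124
- option 3+option 5: length 4+4=8, value 67+55=122
- option 3+option 4: length 4+13=17, value 67+42=109
Best: 136 score.

136 score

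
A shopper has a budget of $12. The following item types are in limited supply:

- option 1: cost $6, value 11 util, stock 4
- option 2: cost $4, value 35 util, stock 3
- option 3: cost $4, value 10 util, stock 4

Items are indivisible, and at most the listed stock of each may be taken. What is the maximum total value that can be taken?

Best selections within cost 12 and stock limits:
- 3×option 2: cost 12, value 105
- 2×option 2 + 1×option 3: cost 12, value 80
Best: 105 util.

105 util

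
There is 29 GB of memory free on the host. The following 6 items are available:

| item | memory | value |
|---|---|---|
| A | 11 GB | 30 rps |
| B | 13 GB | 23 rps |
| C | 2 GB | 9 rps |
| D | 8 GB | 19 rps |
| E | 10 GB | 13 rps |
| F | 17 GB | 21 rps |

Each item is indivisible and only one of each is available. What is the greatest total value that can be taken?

62 rps

Check high-value combinations within 29 GB:
- A+B+C: memory 11+13+2=26, value 30+23+9=62
- A+D+E: memory 11+8+10=29, value 30+19+13=62
- A+C+D: memory 11+2+8=21, value 30+9+19=58
Best: 62 rps.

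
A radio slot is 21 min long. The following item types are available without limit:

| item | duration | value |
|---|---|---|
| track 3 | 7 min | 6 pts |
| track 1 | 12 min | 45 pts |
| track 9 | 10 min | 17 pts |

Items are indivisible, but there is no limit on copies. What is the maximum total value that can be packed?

51 pts

Best value-per-unit is track 1 at 45/12; filling with it alone gives 1×45 = 45.
Optimal mix: 1×track 3 + 1×track 1 → duration 19, value 51.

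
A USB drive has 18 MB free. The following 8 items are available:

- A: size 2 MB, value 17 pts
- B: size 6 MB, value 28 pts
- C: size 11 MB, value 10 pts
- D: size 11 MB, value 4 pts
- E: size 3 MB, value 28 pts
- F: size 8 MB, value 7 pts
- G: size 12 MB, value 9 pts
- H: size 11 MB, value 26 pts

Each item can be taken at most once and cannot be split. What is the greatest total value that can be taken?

Check high-value combinations within 18 MB:
- A+B+E: size 2+6+3=11, value 17+28+28=73
- A+E+H: size 2+3+11=16, value 17+28+26=71
- B+E+F: size 6+3+8=17, value 28+28+7=63
Best: 73 pts.

73 pts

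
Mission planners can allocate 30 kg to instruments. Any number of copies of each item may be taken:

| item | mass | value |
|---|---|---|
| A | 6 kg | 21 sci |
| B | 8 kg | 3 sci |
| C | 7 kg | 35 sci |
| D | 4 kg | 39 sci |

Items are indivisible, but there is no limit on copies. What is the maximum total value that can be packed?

Best value-per-unit is D at 39/4, and filling with it alone uses mass 7×4=28. No mix of the others beats 7×39 = 273.

273 sci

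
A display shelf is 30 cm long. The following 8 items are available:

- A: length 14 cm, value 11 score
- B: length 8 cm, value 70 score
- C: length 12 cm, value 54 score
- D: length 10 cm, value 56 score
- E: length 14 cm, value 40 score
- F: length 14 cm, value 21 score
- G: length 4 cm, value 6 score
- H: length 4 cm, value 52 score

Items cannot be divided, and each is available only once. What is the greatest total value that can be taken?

Check high-value combinations within 30 cm:
- B+D+G+H: length 8+10+4+4=26, value 70+56+6+52=184
- B+C+G+H: length 8+12+4+4=28, value 70+54+6+52=182
- B+C+D: length 8+12+10=30, value 70+54+56=180
- B+D+H: length 8+10+4=22, value 70+56+52=178
- B+C+H: length 8+12+4=24, value 70+54+52=176
Best: 184 score.

184 score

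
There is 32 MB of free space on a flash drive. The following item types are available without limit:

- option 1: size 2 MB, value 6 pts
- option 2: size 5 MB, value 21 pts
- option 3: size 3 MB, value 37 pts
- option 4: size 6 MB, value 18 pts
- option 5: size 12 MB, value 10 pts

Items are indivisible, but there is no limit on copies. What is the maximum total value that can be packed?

376 pts

Best value-per-unit is option 3 at 37/3; filling with it alone gives 10×37 = 370.
Optimal mix: 1×option 1 + 10×option 3 → size 32, value 376.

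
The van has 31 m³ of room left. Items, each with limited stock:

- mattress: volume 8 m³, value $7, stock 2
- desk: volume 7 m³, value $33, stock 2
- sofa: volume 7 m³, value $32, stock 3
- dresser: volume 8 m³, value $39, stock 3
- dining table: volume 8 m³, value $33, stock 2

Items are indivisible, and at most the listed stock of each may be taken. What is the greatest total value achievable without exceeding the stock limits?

Best selections within volume 31 and stock limits:
- 1×desk + 3×dresser: volume 31, value 150
- 1×sofa + 3×dresser: volume 31, value 149
Best: $150.

$150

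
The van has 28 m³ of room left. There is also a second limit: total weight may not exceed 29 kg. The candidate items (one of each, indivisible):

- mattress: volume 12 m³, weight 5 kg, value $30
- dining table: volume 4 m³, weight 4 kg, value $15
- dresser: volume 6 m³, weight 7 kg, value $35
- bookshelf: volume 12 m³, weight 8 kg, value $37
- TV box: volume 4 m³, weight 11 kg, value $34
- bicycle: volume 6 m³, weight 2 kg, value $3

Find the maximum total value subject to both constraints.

$114

Feasible sets respecting both limits:
- mattress+dining table+dresser+TV box: volume 26, weight 27, value 114
- dresser+bookshelf+TV box+bicycle: volume 28, weight 28, value 109
- dresser+bookshelf+TV box: volume 22, weight 26, value 106
Best: $114.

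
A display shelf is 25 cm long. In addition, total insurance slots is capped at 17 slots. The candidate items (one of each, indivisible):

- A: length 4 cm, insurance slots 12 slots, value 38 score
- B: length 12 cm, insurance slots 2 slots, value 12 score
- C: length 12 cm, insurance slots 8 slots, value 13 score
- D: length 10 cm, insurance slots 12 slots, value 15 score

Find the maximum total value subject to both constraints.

50 score

Feasible sets respecting both limits:
- A+B: length 16, insurance slots 14, value 50
- A: length 4, insurance slots 12, value 38
- B+D: length 22, insurance slots 14, value 27
Best: 50 score.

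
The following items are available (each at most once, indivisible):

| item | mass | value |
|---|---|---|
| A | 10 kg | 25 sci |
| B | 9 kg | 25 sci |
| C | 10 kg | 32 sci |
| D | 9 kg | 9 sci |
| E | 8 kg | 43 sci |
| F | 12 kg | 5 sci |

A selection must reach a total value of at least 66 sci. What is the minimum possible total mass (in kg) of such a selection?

17

Subsets with value ≥ 66, sorted by total mass:
- B+E: mass 17, value 68
- C+E: mass 18, value 75
Minimum mass: 17 kg.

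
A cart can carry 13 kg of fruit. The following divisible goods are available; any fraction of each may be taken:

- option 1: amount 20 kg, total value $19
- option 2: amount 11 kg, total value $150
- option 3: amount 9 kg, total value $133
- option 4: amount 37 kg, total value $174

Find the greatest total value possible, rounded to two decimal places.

187.55

Take in order of value per unit:
- option 3 (133/9 per unit): all 9 → value 133, running total 133.00
- option 2 (150/11 per unit): 4 of 11 → value 4×150/11 = 54.5455, running total 187.55
Total 187.55.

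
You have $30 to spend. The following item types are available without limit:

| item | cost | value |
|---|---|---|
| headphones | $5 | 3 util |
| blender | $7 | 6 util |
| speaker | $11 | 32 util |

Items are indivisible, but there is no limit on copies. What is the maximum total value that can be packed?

70 util

Best value-per-unit is speaker at 32/11; filling with it alone gives 2×32 = 64.
Optimal mix: 1×blender + 2×speaker → cost 29, value 70.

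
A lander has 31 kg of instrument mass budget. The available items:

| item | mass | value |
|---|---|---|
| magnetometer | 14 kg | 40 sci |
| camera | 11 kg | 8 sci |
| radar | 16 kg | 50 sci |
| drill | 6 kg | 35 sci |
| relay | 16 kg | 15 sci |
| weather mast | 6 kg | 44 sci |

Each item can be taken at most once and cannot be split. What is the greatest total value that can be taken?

129 sci

This is a 0/1 knapsack; check combinations near the capacity.
- radar+drill+weather mast: mass 16+6+6=28, value 50+35+44=129
- magnetometer+drill+weather mast: mass 14+6+6=26, value 40+35+44=119
- radar+weather mast: mass 16+6=22, value 50+44=94
- drill+relay+weather mast: mass 6+16+6=28, value 35+15+44=94
Best: 129 sci.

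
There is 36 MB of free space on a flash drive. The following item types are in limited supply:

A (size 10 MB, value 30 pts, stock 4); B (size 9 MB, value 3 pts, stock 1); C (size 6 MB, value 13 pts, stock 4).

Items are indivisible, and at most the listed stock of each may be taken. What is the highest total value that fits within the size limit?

103 pts

Top feasible selections:
- 3×A + 1×C: size 36, value 103
- 3×A: size 30, value 90
Best: 103 pts.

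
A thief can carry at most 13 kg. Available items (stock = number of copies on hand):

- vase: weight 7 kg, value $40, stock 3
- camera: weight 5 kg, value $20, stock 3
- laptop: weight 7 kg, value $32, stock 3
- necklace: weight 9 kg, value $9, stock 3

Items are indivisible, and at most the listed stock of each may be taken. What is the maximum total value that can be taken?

Top feasible selections:
- 1×vase + 1×camera: weight 12, value 60
- 1×camera + 1×laptop: weight 12, value 52
- 1×vase: weight 7, value 40
- 2×camera: weight 10, value 40
Best: $60.

$60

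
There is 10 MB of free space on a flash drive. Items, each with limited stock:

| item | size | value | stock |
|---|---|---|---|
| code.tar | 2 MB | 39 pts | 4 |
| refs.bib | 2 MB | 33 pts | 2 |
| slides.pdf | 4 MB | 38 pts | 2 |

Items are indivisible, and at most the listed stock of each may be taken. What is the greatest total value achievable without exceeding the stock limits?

Best selections within size 10 and stock limits:
- 4×code.tar + 1×refs.bib: size 10, value 189
- 3×code.tar + 2×refs.bib: size 10, value 183
- 4×code.tar: size 8, value 156
- 3×code.tar + 1×slides.pdf: size 10, value 155
Best: 189 pts.

189 pts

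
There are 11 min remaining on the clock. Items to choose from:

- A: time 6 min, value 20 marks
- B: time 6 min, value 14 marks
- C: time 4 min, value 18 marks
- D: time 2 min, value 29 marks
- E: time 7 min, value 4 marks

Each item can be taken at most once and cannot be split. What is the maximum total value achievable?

49 marks

Check high-value combinations within 11 min:
- A+D: time 6+2=8, value 20+29=49
- C+D: time 4+2=6, value 18+29=47
- B+D: time 6+2=8, value 14+29=43
- A+C: time 6+4=10, value 20+18=38
Best: 49 marks.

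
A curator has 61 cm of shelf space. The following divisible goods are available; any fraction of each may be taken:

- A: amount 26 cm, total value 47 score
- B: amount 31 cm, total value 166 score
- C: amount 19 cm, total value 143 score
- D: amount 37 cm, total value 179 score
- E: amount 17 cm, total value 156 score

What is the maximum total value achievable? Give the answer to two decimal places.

432.87

Take in order of value per unit:
- E (156/17 per unit): all 17 → value 156, running total 156.00
- C (143/19 per unit): all 19 → value 143, running total 299.00
- B (166/31 per unit): 25 of 31 → value 25×166/31 = 133.8710, running total 432.87
Total 432.87.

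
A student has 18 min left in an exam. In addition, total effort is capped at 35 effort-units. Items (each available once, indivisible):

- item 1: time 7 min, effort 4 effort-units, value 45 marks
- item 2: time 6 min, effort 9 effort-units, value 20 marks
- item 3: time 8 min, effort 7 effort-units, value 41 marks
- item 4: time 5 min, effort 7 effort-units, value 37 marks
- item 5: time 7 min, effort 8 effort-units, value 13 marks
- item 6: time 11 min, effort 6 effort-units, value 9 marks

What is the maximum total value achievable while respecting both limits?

Feasible sets respecting both limits:
- item 1+item 2+item 4: time 18, effort 20, value 102
- item 1+item 3: time 15, effort 11, value 86
- item 1+item 4: time 12, effort 11, value 82
- item 3+item 4: time 13, effort 14, value 78
Best: 102 marks.

102 marks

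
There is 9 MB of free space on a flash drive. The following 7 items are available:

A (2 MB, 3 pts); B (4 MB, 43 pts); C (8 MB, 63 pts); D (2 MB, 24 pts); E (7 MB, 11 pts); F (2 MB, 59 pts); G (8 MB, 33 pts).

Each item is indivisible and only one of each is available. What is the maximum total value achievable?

126 pts

Check high-value combinations within 9 MB:
- B+D+F: size 4+2+2=8, value 43+24+59=126
- A+B+F: size 2+4+2=8, value 3+43+59=105
- B+F: size 4+2=6, value 43+59=102
- A+D+F: size 2+2+2=6, value 3+24+59=86
- D+F: size 2+2=4, value 24+59=83
Best: 126 pts.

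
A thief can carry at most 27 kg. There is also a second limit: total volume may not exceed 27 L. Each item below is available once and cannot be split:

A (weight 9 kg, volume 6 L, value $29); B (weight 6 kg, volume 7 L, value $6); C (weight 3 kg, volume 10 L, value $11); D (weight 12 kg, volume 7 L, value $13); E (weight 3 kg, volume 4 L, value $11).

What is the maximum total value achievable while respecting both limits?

Feasible sets respecting both limits:
- A+C+D+E: weight 27, volume 27, value 64
- A+B+C+E: weight 21, volume 27, value 57
- A+C+D: weight 24, volume 23, value 53
Best: $64.

$64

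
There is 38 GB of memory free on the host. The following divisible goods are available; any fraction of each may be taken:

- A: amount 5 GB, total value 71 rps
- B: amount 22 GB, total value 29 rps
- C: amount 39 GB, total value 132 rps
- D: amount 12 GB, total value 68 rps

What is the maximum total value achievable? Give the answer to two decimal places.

210.08

Take in order of value per unit:
- A (71/5 per unit): all 5 → value 71, running total 71.00
- D (68/12 per unit): all 12 → value 68, running total 139.00
- C (132/39 per unit): 21 of 39 → value 21×132/39 = 71.0769, running total 210.08
Total 210.08.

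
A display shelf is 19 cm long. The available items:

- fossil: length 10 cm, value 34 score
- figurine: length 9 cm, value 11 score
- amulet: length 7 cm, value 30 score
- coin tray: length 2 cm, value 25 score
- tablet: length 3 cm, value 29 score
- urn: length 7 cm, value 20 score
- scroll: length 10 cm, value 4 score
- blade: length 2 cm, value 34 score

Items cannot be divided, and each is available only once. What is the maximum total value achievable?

Check high-value combinations within 19 cm:
- fossil+coin tray+tablet+blade: length 10+2+3+2=17, value 34+25+29+34=122
- amulet+coin tray+tablet+blade: length 7+2+3+2=14, value 30+25+29+34=118
- amulet+tablet+urn+blade: length 7+3+7+2=19, value 30+29+20+34=113
- amulet+coin tray+urn+blade: length 7+2+7+2=18, value 30+25+20+34=109
- coin tray+tablet+urn+blade: length 2+3+7+2=14, value 25+29+20+34=108
Best: 122 score.

122 score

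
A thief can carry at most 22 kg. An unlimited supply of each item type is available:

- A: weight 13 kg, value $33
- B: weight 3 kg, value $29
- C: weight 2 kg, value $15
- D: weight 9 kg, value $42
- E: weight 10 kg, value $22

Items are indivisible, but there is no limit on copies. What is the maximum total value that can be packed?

Best value-per-unit is B at 29/3; filling with it alone gives 7×29 = 203.
Optimal mix: 6×B + 2×C → weight 22, value 204.

$204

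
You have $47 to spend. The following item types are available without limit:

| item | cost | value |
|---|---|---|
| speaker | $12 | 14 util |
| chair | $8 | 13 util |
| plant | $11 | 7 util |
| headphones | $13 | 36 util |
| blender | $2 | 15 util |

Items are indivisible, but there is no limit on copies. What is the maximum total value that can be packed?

Best value-per-unit is blender at 15/2, and filling with it alone uses cost 23×2=46. No mix of the others beats 23×15 = 345.

345 util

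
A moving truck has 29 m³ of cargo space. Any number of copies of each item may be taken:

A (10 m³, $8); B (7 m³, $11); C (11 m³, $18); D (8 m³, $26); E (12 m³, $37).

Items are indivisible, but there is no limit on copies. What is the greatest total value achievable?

Best value-per-unit is D at 26/8; filling with it alone gives 3×26 = 78.
Optimal mix: 2×D + 1×E → volume 28, value 89.

$89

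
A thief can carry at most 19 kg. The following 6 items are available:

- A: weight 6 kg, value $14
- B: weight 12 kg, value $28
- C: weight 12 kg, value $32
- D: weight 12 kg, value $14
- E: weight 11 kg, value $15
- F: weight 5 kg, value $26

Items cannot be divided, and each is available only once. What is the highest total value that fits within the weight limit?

Check high-value combinations within 19 kg:
- C+F: weight 12+5=17, value 32+26=58
- B+F: weight 12+5=17, value 28+26=54
- A+C: weight 6+12=18, value 14+32=46
Best: $58.

$58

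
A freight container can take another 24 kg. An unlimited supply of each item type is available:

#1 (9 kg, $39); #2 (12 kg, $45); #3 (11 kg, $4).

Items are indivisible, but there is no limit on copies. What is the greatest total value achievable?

Best value-per-unit is #1 at 39/9; filling with it alone gives 2×39 = 78.
Optimal mix: 2×#2 → weight 24, value 90.

$90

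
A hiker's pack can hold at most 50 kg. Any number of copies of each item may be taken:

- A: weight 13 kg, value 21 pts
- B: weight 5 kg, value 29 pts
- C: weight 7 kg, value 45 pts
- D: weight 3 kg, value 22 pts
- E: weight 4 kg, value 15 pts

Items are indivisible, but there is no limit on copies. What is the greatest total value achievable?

Best value-per-unit is D at 22/3; filling with it alone gives 16×22 = 352.
Optimal mix: 1×B + 15×D → weight 50, value 359.

359 pts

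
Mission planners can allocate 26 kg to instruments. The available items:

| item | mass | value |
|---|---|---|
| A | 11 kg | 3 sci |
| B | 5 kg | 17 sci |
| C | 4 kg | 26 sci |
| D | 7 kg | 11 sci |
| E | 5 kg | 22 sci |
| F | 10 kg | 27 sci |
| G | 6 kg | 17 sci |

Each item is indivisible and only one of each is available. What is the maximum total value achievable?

92 sci

This is a 0/1 knapsack; check combinations near the capacity.
- B+C+E+F: mass 5+4+5+10=24, value 17+26+22+27=92
- C+E+F+G: mass 4+5+10+6=25, value 26+22+27+17=92
- B+C+F+G: mass 5+4+10+6=25, value 17+26+27+17=87
- C+D+E+F: mass 4+7+5+10=26, value 26+11+22+27=86
- B+E+F+G: mass 5+5+10+6=26, value 17+22+27+17=83
Best: 92 sci.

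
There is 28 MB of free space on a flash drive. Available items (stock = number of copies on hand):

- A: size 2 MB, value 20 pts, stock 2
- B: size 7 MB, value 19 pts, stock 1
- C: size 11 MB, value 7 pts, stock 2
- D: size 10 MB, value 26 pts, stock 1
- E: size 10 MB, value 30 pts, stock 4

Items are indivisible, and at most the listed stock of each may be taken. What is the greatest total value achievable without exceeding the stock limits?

100 pts

Best selections within size 28 and stock limits:
- 2×A + 2×E: size 24, value 100
- 2×A + 1×D + 1×E: size 24, value 96
Best: 100 pts.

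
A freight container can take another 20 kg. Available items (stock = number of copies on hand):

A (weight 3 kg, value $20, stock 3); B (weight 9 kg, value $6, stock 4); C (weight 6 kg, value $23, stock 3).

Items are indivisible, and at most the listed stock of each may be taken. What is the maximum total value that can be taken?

$86

Best selections within weight 20 and stock limits:
- 2×A + 2×C: weight 18, value 86
- 3×A + 1×C: weight 15, value 83
- 3×C: weight 18, value 69
Best: $86.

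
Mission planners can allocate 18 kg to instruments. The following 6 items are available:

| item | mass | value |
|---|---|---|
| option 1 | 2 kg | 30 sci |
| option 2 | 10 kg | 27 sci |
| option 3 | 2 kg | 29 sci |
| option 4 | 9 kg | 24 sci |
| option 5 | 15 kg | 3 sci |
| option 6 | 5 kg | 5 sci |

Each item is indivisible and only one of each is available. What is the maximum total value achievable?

Check high-value combinations within 18 kg:
- option 1+option 3+option 4+option 6: mass 2+2+9+5=18, value 30+29+24+5=88
- option 1+option 2+option 3: mass 2+10+2=14, value 30+27+29=86
- option 1+option 3+option 4: mass 2+2+9=13, value 30+29+24=83
Best: 88 sci.

88 sci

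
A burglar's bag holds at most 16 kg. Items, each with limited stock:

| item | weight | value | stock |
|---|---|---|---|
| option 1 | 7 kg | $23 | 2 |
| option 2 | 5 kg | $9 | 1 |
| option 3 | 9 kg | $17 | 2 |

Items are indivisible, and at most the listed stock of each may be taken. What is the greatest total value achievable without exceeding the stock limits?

Best selections within weight 16 and stock limits:
- 2×option 1: weight 14, value 46
- 1×option 1 + 1×option 3: weight 16, value 40
Best: $46.

$46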